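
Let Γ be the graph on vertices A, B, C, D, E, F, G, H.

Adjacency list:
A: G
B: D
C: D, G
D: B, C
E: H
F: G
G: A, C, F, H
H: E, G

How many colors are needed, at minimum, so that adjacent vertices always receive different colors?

B and D are adjacent, so at least 2 colors are needed.
One proper 2-coloring: A=2, B=2, C=2, D=1, E=1, F=2, G=1, H=2. No two adjacent vertices share a color.

2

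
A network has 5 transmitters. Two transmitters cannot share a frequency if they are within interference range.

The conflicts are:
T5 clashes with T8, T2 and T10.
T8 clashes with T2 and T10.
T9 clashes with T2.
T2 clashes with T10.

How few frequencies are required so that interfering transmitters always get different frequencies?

T5, T8, T2, T10 all conflict with each other, so at least 4 frequencies are needed.
4 frequencies suffice: frequency 1 → {T2}; frequency 2 → {T5, T9}; frequency 3 → {T8}; frequency 4 → {T10}. Every pair that conflicts lands in different frequencies.

4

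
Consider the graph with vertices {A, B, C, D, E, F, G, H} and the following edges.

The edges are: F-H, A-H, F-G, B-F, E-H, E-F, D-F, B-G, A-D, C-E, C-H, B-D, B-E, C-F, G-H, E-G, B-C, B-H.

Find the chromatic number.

5

B, C, E, F, H are mutually adjacent (a clique of size 5), so at least 5 colors are needed.
5 colors suffice: A=1, B=3, C=5, D=2, E=4, F=1, G=5, H=2. No two adjacent vertices share a color.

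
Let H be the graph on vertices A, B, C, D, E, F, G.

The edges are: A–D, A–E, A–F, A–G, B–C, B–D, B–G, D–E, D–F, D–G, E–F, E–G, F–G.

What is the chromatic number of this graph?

5

A, D, E, F, G are pairwise adjacent (a clique of size 5), so at least 5 colors are needed.
5 colors suffice: color 1 → {C, G}; color 2 → {D}; color 3 → {B, E}; color 4 → {F}; color 5 → {A}. Each edge has distinct colors on its endpoints.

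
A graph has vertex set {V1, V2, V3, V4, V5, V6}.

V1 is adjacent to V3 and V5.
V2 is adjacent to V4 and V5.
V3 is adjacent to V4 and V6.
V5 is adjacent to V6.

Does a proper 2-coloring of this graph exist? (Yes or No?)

No

The cycle V1-V5-V2-V4-V3-V1 has odd length 5, so it cannot be 2-colored; at least 3 colors are needed.
So 2 colors are not enough.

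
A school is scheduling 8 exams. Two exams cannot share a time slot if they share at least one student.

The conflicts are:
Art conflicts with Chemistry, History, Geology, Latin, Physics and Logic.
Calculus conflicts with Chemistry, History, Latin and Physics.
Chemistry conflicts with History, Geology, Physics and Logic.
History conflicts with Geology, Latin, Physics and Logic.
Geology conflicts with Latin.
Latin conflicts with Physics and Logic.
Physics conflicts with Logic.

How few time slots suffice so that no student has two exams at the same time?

5

Art, History, Latin, Physics, Logic all conflict with each other, so at least 5 time slots are needed.
5 time slots suffice: time slot 1 → {History}; time slot 2 → {Art, Calculus}; time slot 3 → {Geology, Physics}; time slot 4 → {Chemistry, Latin}; time slot 5 → {Logic}. No two conflicting exams share a time slot.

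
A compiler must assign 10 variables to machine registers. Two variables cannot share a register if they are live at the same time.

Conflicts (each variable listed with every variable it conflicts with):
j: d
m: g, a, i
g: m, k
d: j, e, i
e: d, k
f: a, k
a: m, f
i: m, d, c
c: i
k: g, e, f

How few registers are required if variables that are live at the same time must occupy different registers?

The cycle m-a-f-k-g-m has odd length 5, so it cannot be 2-colored; at least 3 registers are needed.
3 registers suffice: register 1 → {j, a, i, k}; register 2 → {m, d, f, c}; register 3 → {g, e}. Each listed conflict is separated.

3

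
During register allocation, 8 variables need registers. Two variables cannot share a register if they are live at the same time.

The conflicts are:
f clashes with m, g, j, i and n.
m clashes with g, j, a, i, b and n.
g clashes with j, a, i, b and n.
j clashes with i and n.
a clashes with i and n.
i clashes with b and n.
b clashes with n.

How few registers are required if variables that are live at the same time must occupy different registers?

6

f, m, g, j, i, n pairwise conflict, so at least 6 registers are needed.
6 registers suffice: register 1 → {n}; register 2 → {g}; register 3 → {i}; register 4 → {m}; register 5 → {f, a, b}; register 6 → {j}. Every pair that conflicts lands in different registers.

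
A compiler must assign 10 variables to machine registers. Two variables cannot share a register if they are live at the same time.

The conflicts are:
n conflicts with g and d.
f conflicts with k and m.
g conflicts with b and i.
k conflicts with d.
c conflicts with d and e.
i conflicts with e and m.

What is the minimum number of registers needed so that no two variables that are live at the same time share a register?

3

The cycle k-d-n-g-i-m-f-k has odd length 7, so it cannot be 2-colored; at least 3 registers are needed.
3 registers suffice: register 1 → {f, g, d, e}; register 2 → {n, k, c, b, i}; register 3 → {m}. Every pair that conflicts lands in different registers.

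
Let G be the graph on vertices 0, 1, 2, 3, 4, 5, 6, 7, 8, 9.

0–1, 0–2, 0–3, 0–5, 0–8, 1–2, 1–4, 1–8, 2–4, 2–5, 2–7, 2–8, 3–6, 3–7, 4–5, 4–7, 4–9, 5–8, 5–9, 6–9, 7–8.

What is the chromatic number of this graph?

4

0, 2, 5, 8 are mutually adjacent (a clique of size 4), so at least 4 colors are needed.
4 colors suffice: 0=b, 1=c, 2=a, 3=a, 4=b, 5=c, 6=b, 7=c, 8=d, 9=a. No two adjacent vertices share a color.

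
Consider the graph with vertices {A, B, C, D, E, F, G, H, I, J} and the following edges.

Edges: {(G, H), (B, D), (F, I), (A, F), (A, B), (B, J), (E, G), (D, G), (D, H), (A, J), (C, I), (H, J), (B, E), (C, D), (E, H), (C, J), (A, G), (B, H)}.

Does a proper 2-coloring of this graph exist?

B, H, J form a triangle, so at least 3 colors are needed.
So 2 colors are not enough.

No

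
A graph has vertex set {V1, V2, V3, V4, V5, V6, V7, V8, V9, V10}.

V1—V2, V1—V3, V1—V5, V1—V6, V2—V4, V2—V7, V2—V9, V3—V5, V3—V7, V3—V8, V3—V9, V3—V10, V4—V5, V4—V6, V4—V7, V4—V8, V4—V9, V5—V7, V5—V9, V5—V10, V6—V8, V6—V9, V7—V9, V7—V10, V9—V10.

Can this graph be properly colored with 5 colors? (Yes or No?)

Yes

The chromatic number is 5. V3, V5, V7, V9, V10 are pairwise adjacent (a clique of size 5), so at least 5 colors are needed.
A valid assignment using 5 colors: V1=1, V2=2, V3=4, V4=4, V5=2, V6=2, V7=3, V8=1, V9=1, V10=5.
That is already a proper 5-coloring.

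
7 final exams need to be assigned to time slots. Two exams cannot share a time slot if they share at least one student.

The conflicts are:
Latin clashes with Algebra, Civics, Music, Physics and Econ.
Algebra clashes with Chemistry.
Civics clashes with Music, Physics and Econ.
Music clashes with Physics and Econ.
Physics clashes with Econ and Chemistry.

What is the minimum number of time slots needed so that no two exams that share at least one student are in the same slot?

5

Latin, Civics, Music, Physics, Econ pairwise conflict, so at least 5 time slots are needed.
5 time slots suffice: Latin=2, Algebra=1, Civics=5, Music=4, Physics=1, Econ=3, Chemistry=2. Each listed conflict is separated.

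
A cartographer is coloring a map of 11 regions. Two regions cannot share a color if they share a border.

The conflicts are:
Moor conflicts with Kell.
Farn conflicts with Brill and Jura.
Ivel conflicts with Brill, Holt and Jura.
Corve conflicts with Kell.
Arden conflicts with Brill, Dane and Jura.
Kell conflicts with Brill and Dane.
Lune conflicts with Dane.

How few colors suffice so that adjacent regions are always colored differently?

2

Moor and Kell conflict, so at least 2 colors are needed.
2 colors suffice: color 1 → {Moor, Corve, Brill, Dane, Holt, Jura}; color 2 → {Farn, Ivel, Arden, Kell, Lune}. Every pair that conflicts lands in different colors.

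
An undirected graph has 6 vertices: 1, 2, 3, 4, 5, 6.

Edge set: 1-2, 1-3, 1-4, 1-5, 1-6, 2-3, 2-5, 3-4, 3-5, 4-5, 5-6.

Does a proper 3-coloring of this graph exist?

1, 2, 3, 5 are pairwise adjacent (a clique of size 4), so at least 4 colors are needed.
So 3 colors are not enough.

No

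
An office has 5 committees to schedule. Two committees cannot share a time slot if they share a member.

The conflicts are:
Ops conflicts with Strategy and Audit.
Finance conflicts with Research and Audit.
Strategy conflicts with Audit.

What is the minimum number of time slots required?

Ops, Strategy, Audit pairwise conflict, so at least 3 time slots are needed.
A valid assignment using 3 time slots: Ops=2, Finance=2, Research=1, Strategy=3, Audit=1. No two conflicting committees share a time slot.

3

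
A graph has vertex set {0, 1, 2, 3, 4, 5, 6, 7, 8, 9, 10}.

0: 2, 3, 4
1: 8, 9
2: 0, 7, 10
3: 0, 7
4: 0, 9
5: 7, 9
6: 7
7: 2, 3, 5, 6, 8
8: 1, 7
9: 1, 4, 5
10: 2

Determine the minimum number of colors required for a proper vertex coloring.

3

The cycle 5-7-8-1-9-5 has odd length 5, so it cannot be 2-colored; at least 3 colors are needed.
3 colors suffice: color red → {0, 7, 9, 10}; color blue → {2, 3, 4, 5, 6, 8}; color green → {1}. Each edge has distinct colors on its endpoints.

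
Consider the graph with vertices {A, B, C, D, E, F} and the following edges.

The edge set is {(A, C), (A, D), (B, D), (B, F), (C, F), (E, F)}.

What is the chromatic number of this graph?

3

The cycle A-D-B-F-C-A has odd length 5, so it cannot be 2-colored; at least 3 colors are needed.
3 colors suffice: color 1 → {D, F}; color 2 → {B, C, E}; color 3 → {A}. Every edge joins two different colors.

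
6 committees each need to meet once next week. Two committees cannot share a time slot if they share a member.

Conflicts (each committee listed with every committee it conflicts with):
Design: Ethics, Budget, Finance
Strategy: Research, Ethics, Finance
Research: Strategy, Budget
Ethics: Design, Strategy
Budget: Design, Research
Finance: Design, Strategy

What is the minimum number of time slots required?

The cycle Strategy-Research-Budget-Design-Ethics-Strategy has odd length 5, so it cannot be 2-colored; at least 3 time slots are needed.
Using 3 time slots: Design=1, Strategy=1, Research=3, Ethics=2, Budget=2, Finance=2. Every pair that conflicts lands in different time slots.

3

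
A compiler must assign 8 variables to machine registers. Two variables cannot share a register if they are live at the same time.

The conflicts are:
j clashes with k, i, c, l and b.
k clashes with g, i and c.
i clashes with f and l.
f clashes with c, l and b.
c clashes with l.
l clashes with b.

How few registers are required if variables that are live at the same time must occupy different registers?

j, l, b pairwise conflict, so at least 3 registers are needed.
3 registers suffice: register 1 → {j, g, f}; register 2 → {k, l}; register 3 → {i, c, b}. Each listed conflict is separated.

3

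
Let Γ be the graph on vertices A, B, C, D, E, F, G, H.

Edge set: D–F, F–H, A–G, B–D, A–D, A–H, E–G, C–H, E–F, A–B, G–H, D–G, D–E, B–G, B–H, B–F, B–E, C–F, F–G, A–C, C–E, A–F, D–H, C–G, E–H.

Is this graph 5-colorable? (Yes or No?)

No

A, B, D, F, G, H are pairwise adjacent (a clique of size 6), so at least 6 colors are needed.
So 5 colors are not enough.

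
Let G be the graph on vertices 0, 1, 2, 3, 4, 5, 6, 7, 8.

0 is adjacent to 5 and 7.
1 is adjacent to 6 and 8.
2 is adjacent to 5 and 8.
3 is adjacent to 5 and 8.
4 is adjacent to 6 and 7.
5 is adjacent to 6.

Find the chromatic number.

The cycle 5-6-4-7-0-5 has odd length 5, so it cannot be 2-colored; at least 3 colors are needed.
3 colors suffice: color a → {4, 5, 8}; color b → {0, 2, 3, 6}; color c → {1, 7}. Every edge joins two different colors.

3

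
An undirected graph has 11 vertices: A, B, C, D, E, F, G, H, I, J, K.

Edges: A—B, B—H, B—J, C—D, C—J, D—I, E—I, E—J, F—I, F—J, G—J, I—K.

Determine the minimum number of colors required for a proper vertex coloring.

3

The cycle I-F-J-C-D-I has odd length 5, so it cannot be 2-colored; at least 3 colors are needed.
3 colors suffice: A=1, B=2, C=3, D=2, E=2, F=2, G=2, H=1, I=1, J=1, K=2. No two adjacent vertices share a color.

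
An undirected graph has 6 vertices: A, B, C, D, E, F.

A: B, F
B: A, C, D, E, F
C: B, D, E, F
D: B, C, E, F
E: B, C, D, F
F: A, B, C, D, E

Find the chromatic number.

B, C, D, E, F are pairwise adjacent (a clique of size 5), so at least 5 colors are needed.
5 colors suffice: color 1 → {B}; color 2 → {F}; color 3 → {A, D}; color 4 → {E}; color 5 → {C}. Every edge joins two different colors.

5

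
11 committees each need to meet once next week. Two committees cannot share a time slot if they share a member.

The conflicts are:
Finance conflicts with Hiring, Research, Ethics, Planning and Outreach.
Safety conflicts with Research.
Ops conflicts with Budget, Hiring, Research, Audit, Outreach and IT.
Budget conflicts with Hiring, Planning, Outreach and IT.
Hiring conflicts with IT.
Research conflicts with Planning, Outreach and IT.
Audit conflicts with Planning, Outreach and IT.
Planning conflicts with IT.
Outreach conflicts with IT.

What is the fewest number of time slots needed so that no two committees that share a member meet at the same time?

4

Ops, Audit, Outreach, IT are mutually in conflict, so at least 4 time slots are needed.
4 time slots suffice: time slot 1 → {Finance, Safety, IT}; time slot 2 → {Hiring, Ethics, Planning, Outreach}; time slot 3 → {Budget, Research, Audit}; time slot 4 → {Ops}. Each listed conflict is separated.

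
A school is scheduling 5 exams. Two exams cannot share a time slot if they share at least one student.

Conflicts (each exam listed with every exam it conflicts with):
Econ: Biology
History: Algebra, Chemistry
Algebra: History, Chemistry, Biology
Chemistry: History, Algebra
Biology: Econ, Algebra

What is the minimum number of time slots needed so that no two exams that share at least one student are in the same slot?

3

History, Algebra, Chemistry are mutually in conflict, so at least 3 time slots are needed.
A valid assignment using 3 time slots: Econ=1, History=3, Algebra=1, Chemistry=2, Biology=2. Every pair that conflicts lands in different time slots.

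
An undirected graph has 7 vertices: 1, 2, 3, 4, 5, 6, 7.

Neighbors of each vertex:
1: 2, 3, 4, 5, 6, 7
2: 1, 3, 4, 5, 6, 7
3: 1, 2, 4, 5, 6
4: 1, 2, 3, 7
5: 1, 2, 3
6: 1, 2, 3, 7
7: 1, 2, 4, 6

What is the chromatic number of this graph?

4

1, 2, 3, 4 form a clique, so at least 4 colors are needed.
4 colors suffice: color a → {2}; color b → {1}; color c → {3, 7}; color d → {4, 5, 6}. No two adjacent vertices share a color.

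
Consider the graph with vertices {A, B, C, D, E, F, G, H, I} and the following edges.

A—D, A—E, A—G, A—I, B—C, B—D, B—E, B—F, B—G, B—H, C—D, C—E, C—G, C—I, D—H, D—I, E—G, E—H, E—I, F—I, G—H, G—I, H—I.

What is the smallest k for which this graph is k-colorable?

4

B, E, G, H form a clique, so at least 4 colors are needed.
One proper 4-coloring: A=4, B=1, C=4, D=2, E=3, F=2, G=2, H=4, I=1. Every edge joins two different colors.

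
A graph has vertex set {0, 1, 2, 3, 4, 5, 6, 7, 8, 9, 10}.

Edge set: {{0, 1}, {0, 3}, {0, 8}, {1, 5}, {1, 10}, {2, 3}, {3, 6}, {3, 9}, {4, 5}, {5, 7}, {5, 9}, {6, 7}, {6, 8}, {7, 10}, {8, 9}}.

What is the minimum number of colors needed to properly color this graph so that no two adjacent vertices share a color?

The cycle 8-9-5-7-6-8 has odd length 5, so it cannot be 2-colored; at least 3 colors are needed.
A valid assignment using 3 colors: 0=c, 1=b, 2=b, 3=a, 4=b, 5=a, 6=c, 7=b, 8=a, 9=b, 10=a. Each edge has distinct colors on its endpoints.

3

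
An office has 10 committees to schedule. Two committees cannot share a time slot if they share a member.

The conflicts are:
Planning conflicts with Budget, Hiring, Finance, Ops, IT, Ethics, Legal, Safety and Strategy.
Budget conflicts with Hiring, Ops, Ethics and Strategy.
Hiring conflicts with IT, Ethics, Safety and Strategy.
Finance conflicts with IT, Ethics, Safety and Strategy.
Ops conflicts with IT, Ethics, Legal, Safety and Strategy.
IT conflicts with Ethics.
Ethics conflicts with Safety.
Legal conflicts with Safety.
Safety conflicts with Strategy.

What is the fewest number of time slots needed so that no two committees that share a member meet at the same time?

4

Planning, Budget, Ops, Strategy are mutually in conflict, so at least 4 time slots are needed.
4 time slots suffice: Planning=1, Budget=4, Hiring=2, Finance=2, Ops=2, IT=4, Ethics=3, Legal=3, Safety=4, Strategy=3. Every pair that conflicts lands in different time slots.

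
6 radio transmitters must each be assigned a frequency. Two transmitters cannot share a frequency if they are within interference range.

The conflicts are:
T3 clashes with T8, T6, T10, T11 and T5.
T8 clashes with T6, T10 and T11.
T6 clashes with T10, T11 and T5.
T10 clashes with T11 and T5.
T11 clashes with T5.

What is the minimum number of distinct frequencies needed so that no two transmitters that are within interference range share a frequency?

T3, T6, T10, T11, T5 all conflict with each other, so at least 5 frequencies are needed.
A valid assignment using 5 frequencies: T3=4, T8=5, T6=3, T10=1, T11=2, T5=5. No two conflicting transmitters share a frequency.

5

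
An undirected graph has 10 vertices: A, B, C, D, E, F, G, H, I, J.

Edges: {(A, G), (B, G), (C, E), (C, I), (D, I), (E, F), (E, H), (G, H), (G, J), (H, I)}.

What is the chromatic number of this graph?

2

C and I are adjacent, so at least 2 colors are needed.
One proper 2-coloring: A=2, B=2, C=2, D=2, E=1, F=2, G=1, H=2, I=1, J=2. Each edge has distinct colors on its endpoints.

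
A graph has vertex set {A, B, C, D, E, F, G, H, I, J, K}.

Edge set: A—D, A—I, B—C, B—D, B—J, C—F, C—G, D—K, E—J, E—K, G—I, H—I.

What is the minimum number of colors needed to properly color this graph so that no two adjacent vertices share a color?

3

The cycle J-B-D-K-E-J has odd length 5, so it cannot be 2-colored; at least 3 colors are needed.
One proper 3-coloring: A=2, B=2, C=1, D=1, E=1, F=2, G=2, H=2, I=1, J=3, K=2. Each edge has distinct colors on its endpoints.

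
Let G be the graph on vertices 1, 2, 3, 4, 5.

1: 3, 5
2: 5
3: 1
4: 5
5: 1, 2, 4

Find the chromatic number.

1 and 5 are adjacent, so at least 2 colors are needed.
2 colors suffice: 1=b, 2=b, 3=a, 4=b, 5=a. Every edge joins two different colors.

2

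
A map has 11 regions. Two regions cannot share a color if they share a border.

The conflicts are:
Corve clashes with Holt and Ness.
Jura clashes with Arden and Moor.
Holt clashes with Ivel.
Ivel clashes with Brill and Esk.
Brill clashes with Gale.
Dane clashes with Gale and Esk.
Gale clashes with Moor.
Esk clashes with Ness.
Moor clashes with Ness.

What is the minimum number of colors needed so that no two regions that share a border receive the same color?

3

The cycle Esk-Ness-Moor-Gale-Dane-Esk has odd length 5, so it cannot be 2-colored; at least 3 colors are needed.
3 colors suffice: color 1 → {Jura, Ivel, Gale, Ness}; color 2 → {Holt, Brill, Arden, Esk, Moor}; color 3 → {Corve, Dane}. Every pair that conflicts lands in different colors.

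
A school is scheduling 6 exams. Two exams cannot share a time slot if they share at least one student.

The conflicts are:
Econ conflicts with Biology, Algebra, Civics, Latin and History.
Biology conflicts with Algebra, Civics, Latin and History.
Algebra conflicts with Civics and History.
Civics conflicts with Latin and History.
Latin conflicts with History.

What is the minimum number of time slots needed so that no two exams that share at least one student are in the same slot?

5

Econ, Biology, Algebra, Civics, History all conflict with each other, so at least 5 time slots are needed.
5 time slots suffice: time slot 1 → {Biology}; time slot 2 → {Civics}; time slot 3 → {Econ}; time slot 4 → {History}; time slot 5 → {Algebra, Latin}. Each listed conflict is separated.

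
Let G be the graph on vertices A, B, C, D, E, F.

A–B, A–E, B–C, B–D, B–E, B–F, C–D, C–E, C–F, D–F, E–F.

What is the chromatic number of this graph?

4

B, C, E, F are mutually adjacent (a clique of size 4), so at least 4 colors are needed.
One proper 4-coloring: A=3, B=1, C=4, D=2, E=2, F=3. No two adjacent vertices share a color.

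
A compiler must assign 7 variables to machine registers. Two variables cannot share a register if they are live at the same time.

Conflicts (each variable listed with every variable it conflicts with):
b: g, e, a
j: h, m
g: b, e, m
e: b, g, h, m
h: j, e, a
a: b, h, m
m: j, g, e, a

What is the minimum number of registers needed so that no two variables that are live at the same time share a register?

b, g, e all conflict with each other, so at least 3 registers are needed.
3 registers suffice: register 1 → {b, h, m}; register 2 → {j, e, a}; register 3 → {g}. Every pair that conflicts lands in different registers.

3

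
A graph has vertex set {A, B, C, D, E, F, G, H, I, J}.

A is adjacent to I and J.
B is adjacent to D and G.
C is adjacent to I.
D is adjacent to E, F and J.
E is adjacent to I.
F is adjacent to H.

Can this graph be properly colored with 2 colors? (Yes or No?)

The cycle J-D-E-I-A-J has odd length 5, so it cannot be 2-colored; at least 3 colors are needed.
So 2 colors are not enough.

No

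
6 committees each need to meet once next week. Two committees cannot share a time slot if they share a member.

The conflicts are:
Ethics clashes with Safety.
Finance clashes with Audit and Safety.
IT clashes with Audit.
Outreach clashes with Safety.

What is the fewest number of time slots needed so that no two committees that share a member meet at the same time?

Ethics and Safety conflict, so at least 2 time slots are needed.
A valid assignment using 2 time slots: Ethics=2, Finance=2, IT=2, Outreach=2, Audit=1, Safety=1. Every pair that conflicts lands in different time slots.

2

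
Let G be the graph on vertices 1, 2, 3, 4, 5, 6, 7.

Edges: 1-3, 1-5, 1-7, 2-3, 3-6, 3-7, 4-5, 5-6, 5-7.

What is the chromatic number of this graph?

1, 5, 7 form a triangle, so at least 3 colors are needed.
3 colors suffice: color a → {3, 5}; color b → {1, 2, 4, 6}; color c → {7}. Every edge joins two different colors.

3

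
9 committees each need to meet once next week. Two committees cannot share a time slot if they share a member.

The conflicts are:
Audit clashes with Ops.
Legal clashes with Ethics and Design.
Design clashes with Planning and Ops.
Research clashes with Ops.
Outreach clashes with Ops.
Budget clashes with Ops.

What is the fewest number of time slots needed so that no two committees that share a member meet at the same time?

2

Budget and Ops conflict, so at least 2 time slots are needed.
2 time slots suffice: time slot 1 → {Legal, Planning, Ops}; time slot 2 → {Audit, Ethics, Design, Research, Outreach, Budget}. Every pair that conflicts lands in different time slots.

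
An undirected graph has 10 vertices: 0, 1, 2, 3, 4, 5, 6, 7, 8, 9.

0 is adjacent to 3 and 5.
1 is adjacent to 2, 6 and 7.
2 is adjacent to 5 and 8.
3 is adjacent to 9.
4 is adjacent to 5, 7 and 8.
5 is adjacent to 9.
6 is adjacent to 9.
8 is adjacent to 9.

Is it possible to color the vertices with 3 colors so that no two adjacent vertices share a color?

Yes

The chromatic number is 3. The cycle 2-8-4-7-1-2 has odd length 5, so it cannot be 2-colored; at least 3 colors are needed.
3 colors suffice: color a → {1, 3, 5, 8}; color b → {0, 2, 4, 9}; color c → {6, 7}.
That is already a proper 3-coloring.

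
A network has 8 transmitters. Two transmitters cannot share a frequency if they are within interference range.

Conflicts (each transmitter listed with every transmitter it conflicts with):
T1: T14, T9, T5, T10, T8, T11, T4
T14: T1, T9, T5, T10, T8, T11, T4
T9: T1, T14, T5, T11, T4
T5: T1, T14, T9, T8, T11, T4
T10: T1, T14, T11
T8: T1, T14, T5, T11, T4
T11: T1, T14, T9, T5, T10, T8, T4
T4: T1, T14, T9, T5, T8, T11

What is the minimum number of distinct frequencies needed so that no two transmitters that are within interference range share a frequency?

6

T1, T14, T5, T8, T11, T4 pairwise conflict, so at least 6 frequencies are needed.
6 frequencies suffice: frequency 1 → {T14}; frequency 2 → {T11}; frequency 3 → {T1}; frequency 4 → {T5, T10}; frequency 5 → {T4}; frequency 6 → {T9, T8}. Each listed conflict is separated.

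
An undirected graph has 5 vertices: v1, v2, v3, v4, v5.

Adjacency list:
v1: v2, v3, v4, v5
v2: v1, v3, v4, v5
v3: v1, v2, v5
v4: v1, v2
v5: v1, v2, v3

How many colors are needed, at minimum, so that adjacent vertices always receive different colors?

4

v1, v2, v3, v5 are mutually adjacent (a clique of size 4), so at least 4 colors are needed.
4 colors suffice: color 1 → {v2}; color 2 → {v1}; color 3 → {v3, v4}; color 4 → {v5}. No two adjacent vertices share a color.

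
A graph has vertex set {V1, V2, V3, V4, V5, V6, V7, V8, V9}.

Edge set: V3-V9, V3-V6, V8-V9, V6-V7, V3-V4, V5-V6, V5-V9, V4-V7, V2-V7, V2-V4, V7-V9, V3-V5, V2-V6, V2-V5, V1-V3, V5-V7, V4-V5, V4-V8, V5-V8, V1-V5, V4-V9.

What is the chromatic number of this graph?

4

V2, V5, V6, V7 form a clique, so at least 4 colors are needed.
4 colors suffice: V1=2, V2=4, V3=3, V4=2, V5=1, V6=2, V7=3, V8=3, V9=4. Every edge joins two different colors.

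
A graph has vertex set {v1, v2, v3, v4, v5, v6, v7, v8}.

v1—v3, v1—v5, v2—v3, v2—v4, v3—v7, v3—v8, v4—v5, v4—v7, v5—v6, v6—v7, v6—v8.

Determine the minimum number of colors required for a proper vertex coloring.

3

The cycle v1-v3-v7-v6-v5-v1 has odd length 5, so it cannot be 2-colored; at least 3 colors are needed.
3 colors suffice: color 1 → {v3, v5}; color 2 → {v1, v2, v7, v8}; color 3 → {v4, v6}. Every edge joins two different colors.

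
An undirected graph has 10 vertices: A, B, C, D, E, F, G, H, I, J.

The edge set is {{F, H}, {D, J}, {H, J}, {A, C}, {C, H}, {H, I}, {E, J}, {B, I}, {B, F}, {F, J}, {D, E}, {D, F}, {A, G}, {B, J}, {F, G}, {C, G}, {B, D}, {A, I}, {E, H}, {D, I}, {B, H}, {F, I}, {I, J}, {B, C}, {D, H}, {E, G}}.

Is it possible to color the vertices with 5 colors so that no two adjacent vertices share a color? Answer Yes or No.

No

B, D, F, H, I, J form a clique, so at least 6 colors are needed.
So 5 colors are not enough.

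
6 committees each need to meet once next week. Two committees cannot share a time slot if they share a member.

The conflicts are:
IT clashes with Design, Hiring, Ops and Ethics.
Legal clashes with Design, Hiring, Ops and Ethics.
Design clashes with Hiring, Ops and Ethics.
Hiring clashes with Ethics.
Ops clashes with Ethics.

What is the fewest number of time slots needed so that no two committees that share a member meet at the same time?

Legal, Design, Ops, Ethics all conflict with each other, so at least 4 time slots are needed.
4 time slots suffice: time slot 1 → {Design}; time slot 2 → {Ethics}; time slot 3 → {Hiring, Ops}; time slot 4 → {IT, Legal}. Every pair that conflicts lands in different time slots.

4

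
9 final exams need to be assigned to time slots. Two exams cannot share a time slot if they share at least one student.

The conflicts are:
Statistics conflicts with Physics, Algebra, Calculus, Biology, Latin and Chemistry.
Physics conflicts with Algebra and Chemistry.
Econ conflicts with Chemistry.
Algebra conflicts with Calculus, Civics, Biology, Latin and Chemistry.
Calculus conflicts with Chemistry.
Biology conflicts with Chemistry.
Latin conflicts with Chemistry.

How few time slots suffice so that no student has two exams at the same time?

4

Statistics, Algebra, Latin, Chemistry all conflict with each other, so at least 4 time slots are needed.
A valid assignment using 4 time slots: Statistics=3, Physics=4, Econ=1, Algebra=1, Calculus=4, Civics=2, Biology=4, Latin=4, Chemistry=2. Each listed conflict is separated.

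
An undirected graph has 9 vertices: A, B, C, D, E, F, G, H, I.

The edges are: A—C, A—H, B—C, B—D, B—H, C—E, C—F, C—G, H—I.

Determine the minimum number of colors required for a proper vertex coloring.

H and I are adjacent, so at least 2 colors are needed.
One proper 2-coloring: A=2, B=2, C=1, D=1, E=2, F=2, G=2, H=1, I=2. Each edge has distinct colors on its endpoints.

2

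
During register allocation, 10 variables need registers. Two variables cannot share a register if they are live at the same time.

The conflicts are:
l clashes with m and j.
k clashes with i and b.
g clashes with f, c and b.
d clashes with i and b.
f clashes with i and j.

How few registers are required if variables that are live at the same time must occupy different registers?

3

The cycle b-g-f-i-k-b has odd length 5, so it cannot be 2-colored; at least 3 registers are needed.
3 registers suffice: register 1 → {l, f, c, b}; register 2 → {g, i, m, j}; register 3 → {k, d}. Every pair that conflicts lands in different registers.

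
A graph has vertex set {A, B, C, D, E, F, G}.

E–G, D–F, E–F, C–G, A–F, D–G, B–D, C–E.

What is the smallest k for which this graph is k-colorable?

C, E, G are pairwise adjacent, so at least 3 colors are needed.
3 colors suffice: color 1 → {A, D, E}; color 2 → {B, F, G}; color 3 → {C}. Each edge has distinct colors on its endpoints.

3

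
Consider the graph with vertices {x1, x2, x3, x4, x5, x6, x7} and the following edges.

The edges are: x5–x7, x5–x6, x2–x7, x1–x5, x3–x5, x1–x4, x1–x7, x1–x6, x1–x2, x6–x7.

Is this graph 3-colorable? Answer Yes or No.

x1, x5, x6, x7 are pairwise adjacent (a clique of size 4), so at least 4 colors are needed.
So 3 colors are not enough.

No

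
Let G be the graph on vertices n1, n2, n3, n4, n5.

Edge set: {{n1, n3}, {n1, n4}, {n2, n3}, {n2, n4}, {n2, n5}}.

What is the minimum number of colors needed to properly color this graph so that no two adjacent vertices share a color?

2

n1 and n4 are adjacent, so at least 2 colors are needed.
2 colors suffice: color 1 → {n1, n2}; color 2 → {n3, n4, n5}. Every edge joins two different colors.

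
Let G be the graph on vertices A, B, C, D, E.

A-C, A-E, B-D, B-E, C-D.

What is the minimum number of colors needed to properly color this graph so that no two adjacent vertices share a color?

The cycle A-E-B-D-C-A has odd length 5, so it cannot be 2-colored; at least 3 colors are needed.
3 colors suffice: color 1 → {A, B}; color 2 → {D, E}; color 3 → {C}. No two adjacent vertices share a color.

3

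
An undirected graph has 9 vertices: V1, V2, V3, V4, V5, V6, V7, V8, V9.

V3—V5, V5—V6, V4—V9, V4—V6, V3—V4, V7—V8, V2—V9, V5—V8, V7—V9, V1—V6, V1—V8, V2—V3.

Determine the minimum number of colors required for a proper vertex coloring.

V7 and V9 are adjacent, so at least 2 colors are needed.
2 colors suffice: color R → {V3, V6, V8, V9}; color B → {V1, V2, V4, V5, V7}. Each edge has distinct colors on its endpoints.

2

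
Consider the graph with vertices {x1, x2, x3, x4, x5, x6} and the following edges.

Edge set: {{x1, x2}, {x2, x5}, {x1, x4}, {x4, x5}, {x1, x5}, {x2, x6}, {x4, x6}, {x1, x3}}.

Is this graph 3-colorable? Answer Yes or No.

The chromatic number is 3. x1, x4, x5 form a triangle, so at least 3 colors are needed.
3 colors suffice: color 1 → {x1, x6}; color 2 → {x3, x5}; color 3 → {x2, x4}.
That is already a proper 3-coloring.

Yes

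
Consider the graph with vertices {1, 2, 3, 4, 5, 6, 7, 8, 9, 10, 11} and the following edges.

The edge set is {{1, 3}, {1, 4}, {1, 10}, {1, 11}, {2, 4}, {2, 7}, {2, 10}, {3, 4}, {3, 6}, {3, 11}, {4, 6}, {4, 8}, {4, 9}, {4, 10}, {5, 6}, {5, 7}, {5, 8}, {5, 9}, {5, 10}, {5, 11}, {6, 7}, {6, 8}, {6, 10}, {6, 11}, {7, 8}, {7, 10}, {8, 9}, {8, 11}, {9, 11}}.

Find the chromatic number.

4

5, 8, 9, 11 form a clique, so at least 4 colors are needed.
4 colors suffice: color a → {1, 2, 6, 9}; color b → {4, 5}; color c → {7, 11}; color d → {3, 8, 10}. Each edge has distinct colors on its endpoints.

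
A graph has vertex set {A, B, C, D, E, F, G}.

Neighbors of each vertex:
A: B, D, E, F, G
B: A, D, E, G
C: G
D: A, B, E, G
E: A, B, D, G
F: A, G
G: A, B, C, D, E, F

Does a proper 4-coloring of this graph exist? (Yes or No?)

No

A, B, D, E, G form a clique, so at least 5 colors are needed.
So 4 colors are not enough.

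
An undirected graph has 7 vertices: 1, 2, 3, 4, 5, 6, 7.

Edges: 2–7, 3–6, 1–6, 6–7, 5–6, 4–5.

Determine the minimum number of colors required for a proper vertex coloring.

2

4 and 5 are adjacent, so at least 2 colors are needed.
2 colors suffice: color a → {2, 4, 6}; color b → {1, 3, 5, 7}. Every edge joins two different colors.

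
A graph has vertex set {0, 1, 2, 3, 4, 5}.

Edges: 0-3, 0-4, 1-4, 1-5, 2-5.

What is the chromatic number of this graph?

1 and 5 are adjacent, so at least 2 colors are needed.
2 colors suffice: color a → {3, 4, 5}; color b → {0, 1, 2}. No two adjacent vertices share a color.

2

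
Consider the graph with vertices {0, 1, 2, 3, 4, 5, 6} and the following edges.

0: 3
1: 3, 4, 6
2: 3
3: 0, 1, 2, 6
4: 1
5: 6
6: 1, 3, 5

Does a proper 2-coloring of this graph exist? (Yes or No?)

No

1, 3, 6 are pairwise adjacent, so at least 3 colors are needed.
So 2 colors are not enough.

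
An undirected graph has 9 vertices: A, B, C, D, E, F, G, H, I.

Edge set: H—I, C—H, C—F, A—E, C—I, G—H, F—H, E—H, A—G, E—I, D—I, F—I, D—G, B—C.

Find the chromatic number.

C, F, H, I are pairwise adjacent (a clique of size 4), so at least 4 colors are needed.
One proper 4-coloring: A=1, B=1, C=3, D=1, E=3, F=4, G=2, H=1, I=2. Every edge joins two different colors.

4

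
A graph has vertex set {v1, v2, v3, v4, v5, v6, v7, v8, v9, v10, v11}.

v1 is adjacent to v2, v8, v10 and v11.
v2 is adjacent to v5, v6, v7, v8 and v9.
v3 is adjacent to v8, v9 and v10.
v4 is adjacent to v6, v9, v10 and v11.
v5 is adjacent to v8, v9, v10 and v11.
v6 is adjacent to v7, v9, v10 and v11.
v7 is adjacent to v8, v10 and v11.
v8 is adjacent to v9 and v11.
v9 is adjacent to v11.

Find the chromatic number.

4

v4, v6, v9, v11 form a clique, so at least 4 colors are needed.
One proper 4-coloring: v1=2, v2=1, v3=4, v4=4, v5=4, v6=3, v7=2, v8=3, v9=2, v10=1, v11=1. Every edge joins two different colors.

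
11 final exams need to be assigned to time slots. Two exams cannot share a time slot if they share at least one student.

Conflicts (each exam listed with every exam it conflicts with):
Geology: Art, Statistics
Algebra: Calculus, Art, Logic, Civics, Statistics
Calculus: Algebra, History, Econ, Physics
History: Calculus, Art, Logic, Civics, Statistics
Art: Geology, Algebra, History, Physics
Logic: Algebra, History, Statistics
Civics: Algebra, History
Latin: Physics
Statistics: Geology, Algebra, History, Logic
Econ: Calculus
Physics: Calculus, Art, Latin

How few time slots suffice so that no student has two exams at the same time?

Algebra, Logic, Statistics all conflict with each other, so at least 3 time slots are needed.
A valid assignment using 3 time slots: Geology=1, Algebra=1, Calculus=2, History=1, Art=2, Logic=3, Civics=2, Latin=2, Statistics=2, Econ=1, Physics=1. No two conflicting exams share a time slot.

3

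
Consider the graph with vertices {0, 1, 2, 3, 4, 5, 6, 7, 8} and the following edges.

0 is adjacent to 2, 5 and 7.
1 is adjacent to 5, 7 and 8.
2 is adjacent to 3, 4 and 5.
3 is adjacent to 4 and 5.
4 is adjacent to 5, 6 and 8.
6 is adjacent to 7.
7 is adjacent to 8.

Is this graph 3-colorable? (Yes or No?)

No

2, 3, 4, 5 are pairwise adjacent (a clique of size 4), so at least 4 colors are needed.
So 3 colors are not enough.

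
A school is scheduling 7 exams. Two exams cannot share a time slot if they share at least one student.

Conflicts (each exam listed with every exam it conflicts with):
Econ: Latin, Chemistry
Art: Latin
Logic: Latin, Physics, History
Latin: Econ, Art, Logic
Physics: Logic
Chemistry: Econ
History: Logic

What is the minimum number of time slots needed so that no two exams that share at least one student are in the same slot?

Logic and Physics conflict, so at least 2 time slots are needed.
2 time slots suffice: Econ=1, Art=1, Logic=1, Latin=2, Physics=2, Chemistry=2, History=2. Each listed conflict is separated.

2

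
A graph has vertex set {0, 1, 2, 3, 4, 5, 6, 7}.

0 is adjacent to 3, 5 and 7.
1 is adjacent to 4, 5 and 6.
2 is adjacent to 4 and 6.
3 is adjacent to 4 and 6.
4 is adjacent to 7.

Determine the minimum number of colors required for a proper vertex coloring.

3

The cycle 1-6-3-0-5-1 has odd length 5, so it cannot be 2-colored; at least 3 colors are needed.
A valid assignment using 3 colors: 0=a, 1=b, 2=b, 3=b, 4=a, 5=c, 6=a, 7=b. Every edge joins two different colors.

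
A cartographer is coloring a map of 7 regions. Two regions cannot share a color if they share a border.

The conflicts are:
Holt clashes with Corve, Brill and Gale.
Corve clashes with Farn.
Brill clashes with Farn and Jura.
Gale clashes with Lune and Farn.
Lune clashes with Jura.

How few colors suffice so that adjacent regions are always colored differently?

3

The cycle Jura-Lune-Gale-Holt-Brill-Jura has odd length 5, so it cannot be 2-colored; at least 3 colors are needed.
A valid assignment using 3 colors: Holt=2, Corve=1, Brill=1, Gale=1, Lune=2, Farn=2, Jura=3. No two conflicting regions share a color.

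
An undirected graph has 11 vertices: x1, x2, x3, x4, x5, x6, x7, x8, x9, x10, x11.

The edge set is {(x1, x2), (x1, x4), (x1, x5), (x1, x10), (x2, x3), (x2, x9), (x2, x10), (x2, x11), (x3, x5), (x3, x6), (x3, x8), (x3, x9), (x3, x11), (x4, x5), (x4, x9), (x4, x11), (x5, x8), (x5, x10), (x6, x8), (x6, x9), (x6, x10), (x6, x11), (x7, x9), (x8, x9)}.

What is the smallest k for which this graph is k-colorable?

x3, x6, x8, x9 form a clique, so at least 4 colors are needed.
One proper 4-coloring: x1=2, x2=3, x3=2, x4=3, x5=1, x6=3, x7=2, x8=4, x9=1, x10=4, x11=1. Each edge has distinct colors on its endpoints.

4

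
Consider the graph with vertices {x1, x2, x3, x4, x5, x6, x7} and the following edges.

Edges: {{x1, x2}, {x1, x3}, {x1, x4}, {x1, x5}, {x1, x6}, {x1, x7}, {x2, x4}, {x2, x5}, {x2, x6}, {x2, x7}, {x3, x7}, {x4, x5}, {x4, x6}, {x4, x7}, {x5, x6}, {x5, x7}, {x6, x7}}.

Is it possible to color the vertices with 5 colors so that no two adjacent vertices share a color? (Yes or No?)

x1, x2, x4, x5, x6, x7 are pairwise adjacent (a clique of size 6), so at least 6 colors are needed.
So 5 colors are not enough.

No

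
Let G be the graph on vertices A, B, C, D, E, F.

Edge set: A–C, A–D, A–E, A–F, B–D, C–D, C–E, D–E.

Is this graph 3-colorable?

No

A, C, D, E are pairwise adjacent (a clique of size 4), so at least 4 colors are needed.
So 3 colors are not enough.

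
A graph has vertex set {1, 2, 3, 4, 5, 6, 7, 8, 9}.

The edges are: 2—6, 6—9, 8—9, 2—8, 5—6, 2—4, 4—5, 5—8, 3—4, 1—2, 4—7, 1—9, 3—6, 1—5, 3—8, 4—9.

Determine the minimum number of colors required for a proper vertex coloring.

5 and 6 are adjacent, so at least 2 colors are needed.
2 colors suffice: color red → {1, 4, 6, 8}; color blue → {2, 3, 5, 7, 9}. No two adjacent vertices share a color.

2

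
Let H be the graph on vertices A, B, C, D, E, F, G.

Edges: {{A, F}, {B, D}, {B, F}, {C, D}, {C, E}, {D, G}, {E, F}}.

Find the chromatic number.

The cycle E-F-B-D-C-E has odd length 5, so it cannot be 2-colored; at least 3 colors are needed.
3 colors suffice: A=2, B=2, C=2, D=1, E=3, F=1, G=2. Each edge has distinct colors on its endpoints.

3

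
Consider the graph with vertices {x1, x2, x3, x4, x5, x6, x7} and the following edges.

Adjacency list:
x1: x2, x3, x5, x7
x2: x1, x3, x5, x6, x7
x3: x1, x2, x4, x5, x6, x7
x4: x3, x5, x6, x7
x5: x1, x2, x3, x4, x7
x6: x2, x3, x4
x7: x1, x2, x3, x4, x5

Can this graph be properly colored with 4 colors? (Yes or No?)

x1, x2, x3, x5, x7 are pairwise adjacent (a clique of size 5), so at least 5 colors are needed.
So 4 colors are not enough.

No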